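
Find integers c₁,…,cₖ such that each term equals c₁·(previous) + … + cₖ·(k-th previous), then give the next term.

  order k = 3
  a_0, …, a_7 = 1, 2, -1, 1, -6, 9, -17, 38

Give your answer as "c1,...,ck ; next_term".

-1,1,-2 ; -73

  a_3 = -1·-1 + 1·2 + -2·1 = 1
  a_4 = -1·1 + 1·-1 + -2·2 = -6
  a_5 = -1·-6 + 1·1 + -2·-1 = 9
  a_6 = -1·9 + 1·-6 + -2·1 = -17
  a_7 = -1·-17 + 1·9 + -2·-6 = 38
  a_8 = -1·38 + 1·-17 + -2·9 = -73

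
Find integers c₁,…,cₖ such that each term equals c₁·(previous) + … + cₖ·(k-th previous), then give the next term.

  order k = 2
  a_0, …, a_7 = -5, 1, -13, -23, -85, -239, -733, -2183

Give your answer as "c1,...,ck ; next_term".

2,3 ; -6565

  a_2 = 2·1 + 3·-5 = -13
  a_3 = 2·-13 + 3·1 = -23
  a_4 = 2·-23 + 3·-13 = -85
  a_5 = 2·-85 + 3·-23 = -239
  a_6 = 2·-239 + 3·-85 = -733
  a_7 = 2·-733 + 3·-239 = -2183
  a_8 = 2·-2183 + 3·-733 = -6565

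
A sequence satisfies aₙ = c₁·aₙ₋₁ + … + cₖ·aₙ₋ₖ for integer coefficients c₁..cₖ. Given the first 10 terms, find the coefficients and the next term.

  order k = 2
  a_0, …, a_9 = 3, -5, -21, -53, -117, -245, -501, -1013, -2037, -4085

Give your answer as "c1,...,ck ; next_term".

3,-2 ; -8181

  a_2 = 3·-5 + -2·3 = -21
  a_3 = 3·-21 + -2·-5 = -53
  a_4 = 3·-53 + -2·-21 = -117
  a_5 = 3·-117 + -2·-53 = -245
  a_6 = 3·-245 + -2·-117 = -501
  a_7 = 3·-501 + -2·-245 = -1013
  a_8 = 3·-1013 + -2·-501 = -2037
  a_9 = 3·-2037 + -2·-1013 = -4085
  a_10 = 3·-4085 + -2·-2037 = -8181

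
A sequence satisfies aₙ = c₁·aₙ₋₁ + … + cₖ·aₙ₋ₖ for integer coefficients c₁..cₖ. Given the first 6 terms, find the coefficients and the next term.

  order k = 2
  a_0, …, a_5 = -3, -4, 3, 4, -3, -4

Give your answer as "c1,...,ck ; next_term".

0,-1 ; 3

  a_2 = 0·-4 + -1·-3 = 3
  a_3 = 0·3 + -1·-4 = 4
  a_4 = 0·4 + -1·3 = -3
  a_5 = 0·-3 + -1·4 = -4
  a_6 = 0·-4 + -1·-3 = 3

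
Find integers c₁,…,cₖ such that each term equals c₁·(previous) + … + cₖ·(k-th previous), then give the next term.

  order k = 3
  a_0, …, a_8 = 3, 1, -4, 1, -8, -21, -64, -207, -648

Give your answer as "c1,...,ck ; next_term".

  a_3 = 2·-4 + 3·1 + 2·3 = 1
  a_4 = 2·1 + 3·-4 + 2·1 = -8
  a_5 = 2·-8 + 3·1 + 2·-4 = -21
  a_6 = 2·-21 + 3·-8 + 2·1 = -64
  a_7 = 2·-64 + 3·-21 + 2·-8 = -207
  a_8 = 2·-207 + 3·-64 + 2·-21 = -648
  a_9 = 2·-648 + 3·-207 + 2·-64 = -2045

2,3,2 ; -2045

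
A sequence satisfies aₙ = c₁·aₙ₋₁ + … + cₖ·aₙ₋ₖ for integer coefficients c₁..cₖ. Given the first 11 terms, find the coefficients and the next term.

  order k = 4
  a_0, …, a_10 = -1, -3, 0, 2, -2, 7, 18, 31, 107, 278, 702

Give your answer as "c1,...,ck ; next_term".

  a_4 = 2·2 + 1·0 + 3·-3 + -3·-1 = -2
  a_5 = 2·-2 + 1·2 + 3·0 + -3·-3 = 7
  a_6 = 2·7 + 1·-2 + 3·2 + -3·0 = 18
  a_7 = 2·18 + 1·7 + 3·-2 + -3·2 = 31
  a_8 = 2·31 + 1·18 + 3·7 + -3·-2 = 107
  a_9 = 2·107 + 1·31 + 3·18 + -3·7 = 278
  a_10 = 2·278 + 1·107 + 3·31 + -3·18 = 702
  a_11 = 2·702 + 1·278 + 3·107 + -3·31 = 1910

2,1,3,-3 ; 1910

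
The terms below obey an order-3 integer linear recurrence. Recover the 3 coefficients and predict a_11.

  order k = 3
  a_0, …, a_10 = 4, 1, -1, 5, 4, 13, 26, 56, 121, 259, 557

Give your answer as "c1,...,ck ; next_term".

1,2,1 ; 1196

  a_3 = 1·-1 + 2·1 + 1·4 = 5
  a_4 = 1·5 + 2·-1 + 1·1 = 4
  a_5 = 1·4 + 2·5 + 1·-1 = 13
  a_6 = 1·13 + 2·4 + 1·5 = 26
  a_7 = 1·26 + 2·13 + 1·4 = 56
  a_8 = 1·56 + 2·26 + 1·13 = 121
  a_9 = 1·121 + 2·56 + 1·26 = 259
  a_10 = 1·259 + 2·121 + 1·56 = 557
  a_11 = 1·557 + 2·259 + 1·121 = 1196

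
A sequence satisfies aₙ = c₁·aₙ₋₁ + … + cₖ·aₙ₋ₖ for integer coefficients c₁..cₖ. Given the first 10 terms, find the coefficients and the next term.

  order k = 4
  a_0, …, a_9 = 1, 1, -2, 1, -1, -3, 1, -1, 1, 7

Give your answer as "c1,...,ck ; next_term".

  a_4 = 1·1 + 0·-2 + 0·1 + -2·1 = -1
  a_5 = 1·-1 + 0·1 + 0·-2 + -2·1 = -3
  a_6 = 1·-3 + 0·-1 + 0·1 + -2·-2 = 1
  a_7 = 1·1 + 0·-3 + 0·-1 + -2·1 = -1
  a_8 = 1·-1 + 0·1 + 0·-3 + -2·-1 = 1
  a_9 = 1·1 + 0·-1 + 0·1 + -2·-3 = 7
  a_10 = 1·7 + 0·1 + 0·-1 + -2·1 = 5

1,0,0,-2 ; 5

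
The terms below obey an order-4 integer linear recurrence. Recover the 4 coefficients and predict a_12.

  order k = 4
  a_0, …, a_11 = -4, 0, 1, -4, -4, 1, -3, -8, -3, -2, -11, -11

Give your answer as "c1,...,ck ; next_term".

  a_4 = 0·-4 + 0·1 + 1·0 + 1·-4 = -4
  a_5 = 0·-4 + 0·-4 + 1·1 + 1·0 = 1
  a_6 = 0·1 + 0·-4 + 1·-4 + 1·1 = -3
  a_7 = 0·-3 + 0·1 + 1·-4 + 1·-4 = -8
  a_8 = 0·-8 + 0·-3 + 1·1 + 1·-4 = -3
  a_9 = 0·-3 + 0·-8 + 1·-3 + 1·1 = -2
  a_10 = 0·-2 + 0·-3 + 1·-8 + 1·-3 = -11
  a_11 = 0·-11 + 0·-2 + 1·-3 + 1·-8 = -11
  a_12 = 0·-11 + 0·-11 + 1·-2 + 1·-3 = -5

0,0,1,1 ; -5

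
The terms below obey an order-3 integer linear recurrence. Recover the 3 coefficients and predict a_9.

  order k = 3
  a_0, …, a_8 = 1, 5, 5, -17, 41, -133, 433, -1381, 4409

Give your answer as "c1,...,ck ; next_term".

-3,0,-2 ; -14093

  a_3 = -3·5 + 0·5 + -2·1 = -17
  a_4 = -3·-17 + 0·5 + -2·5 = 41
  a_5 = -3·41 + 0·-17 + -2·5 = -133
  a_6 = -3·-133 + 0·41 + -2·-17 = 433
  a_7 = -3·433 + 0·-133 + -2·41 = -1381
  a_8 = -3·-1381 + 0·433 + -2·-133 = 4409
  a_9 = -3·4409 + 0·-1381 + -2·433 = -14093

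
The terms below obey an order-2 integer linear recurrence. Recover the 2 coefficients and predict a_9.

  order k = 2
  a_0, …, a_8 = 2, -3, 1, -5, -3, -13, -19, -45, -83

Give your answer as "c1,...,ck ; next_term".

1,2 ; -173

  a_2 = 1·-3 + 2·2 = 1
  a_3 = 1·1 + 2·-3 = -5
  a_4 = 1·-5 + 2·1 = -3
  a_5 = 1·-3 + 2·-5 = -13
  a_6 = 1·-13 + 2·-3 = -19
  a_7 = 1·-19 + 2·-13 = -45
  a_8 = 1·-45 + 2·-19 = -83
  a_9 = 1·-83 + 2·-45 = -173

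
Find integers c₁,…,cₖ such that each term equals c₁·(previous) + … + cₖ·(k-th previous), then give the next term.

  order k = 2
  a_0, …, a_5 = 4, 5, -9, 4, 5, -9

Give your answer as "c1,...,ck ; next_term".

-1,-1 ; 4

  a_2 = -1·5 + -1·4 = -9
  a_3 = -1·-9 + -1·5 = 4
  a_4 = -1·4 + -1·-9 = 5
  a_5 = -1·5 + -1·4 = -9
  a_6 = -1·-9 + -1·5 = 4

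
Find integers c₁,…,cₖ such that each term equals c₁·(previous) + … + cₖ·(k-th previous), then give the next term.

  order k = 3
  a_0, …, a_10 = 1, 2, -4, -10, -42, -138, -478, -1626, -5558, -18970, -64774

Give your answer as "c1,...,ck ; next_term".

3,2,-2 ; -221146

  a_3 = 3·-4 + 2·2 + -2·1 = -10
  a_4 = 3·-10 + 2·-4 + -2·2 = -42
  a_5 = 3·-42 + 2·-10 + -2·-4 = -138
  a_6 = 3·-138 + 2·-42 + -2·-10 = -478
  a_7 = 3·-478 + 2·-138 + -2·-42 = -1626
  a_8 = 3·-1626 + 2·-478 + -2·-138 = -5558
  a_9 = 3·-5558 + 2·-1626 + -2·-478 = -18970
  a_10 = 3·-18970 + 2·-5558 + -2·-1626 = -64774
  a_11 = 3·-64774 + 2·-18970 + -2·-5558 = -221146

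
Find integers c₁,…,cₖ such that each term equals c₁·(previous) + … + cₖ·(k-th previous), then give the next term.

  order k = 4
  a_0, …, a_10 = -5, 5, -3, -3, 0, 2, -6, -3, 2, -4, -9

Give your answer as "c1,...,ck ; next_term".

  a_4 = 0·-3 + 0·-3 + 1·5 + 1·-5 = 0
  a_5 = 0·0 + 0·-3 + 1·-3 + 1·5 = 2
  a_6 = 0·2 + 0·0 + 1·-3 + 1·-3 = -6
  a_7 = 0·-6 + 0·2 + 1·0 + 1·-3 = -3
  a_8 = 0·-3 + 0·-6 + 1·2 + 1·0 = 2
  a_9 = 0·2 + 0·-3 + 1·-6 + 1·2 = -4
  a_10 = 0·-4 + 0·2 + 1·-3 + 1·-6 = -9
  a_11 = 0·-9 + 0·-4 + 1·2 + 1·-3 = -1

0,0,1,1 ; -1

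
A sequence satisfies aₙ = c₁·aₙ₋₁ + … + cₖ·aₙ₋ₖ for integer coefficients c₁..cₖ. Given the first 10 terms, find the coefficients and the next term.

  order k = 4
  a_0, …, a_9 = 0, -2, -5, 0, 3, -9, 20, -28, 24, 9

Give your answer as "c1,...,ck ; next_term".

  a_4 = -2·0 + -1·-5 + 1·-2 + -1·0 = 3
  a_5 = -2·3 + -1·0 + 1·-5 + -1·-2 = -9
  a_6 = -2·-9 + -1·3 + 1·0 + -1·-5 = 20
  a_7 = -2·20 + -1·-9 + 1·3 + -1·0 = -28
  a_8 = -2·-28 + -1·20 + 1·-9 + -1·3 = 24
  a_9 = -2·24 + -1·-28 + 1·20 + -1·-9 = 9
  a_10 = -2·9 + -1·24 + 1·-28 + -1·20 = -90

-2,-1,1,-1 ; -90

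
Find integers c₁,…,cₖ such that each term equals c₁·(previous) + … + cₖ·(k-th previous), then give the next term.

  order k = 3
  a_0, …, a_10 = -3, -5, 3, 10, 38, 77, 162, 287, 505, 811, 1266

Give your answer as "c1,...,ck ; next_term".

  a_3 = 2·3 + 1·-5 + -3·-3 = 10
  a_4 = 2·10 + 1·3 + -3·-5 = 38
  a_5 = 2·38 + 1·10 + -3·3 = 77
  a_6 = 2·77 + 1·38 + -3·10 = 162
  a_7 = 2·162 + 1·77 + -3·38 = 287
  a_8 = 2·287 + 1·162 + -3·77 = 505
  a_9 = 2·505 + 1·287 + -3·162 = 811
  a_10 = 2·811 + 1·505 + -3·287 = 1266
  a_11 = 2·1266 + 1·811 + -3·505 = 1828

2,1,-3 ; 1828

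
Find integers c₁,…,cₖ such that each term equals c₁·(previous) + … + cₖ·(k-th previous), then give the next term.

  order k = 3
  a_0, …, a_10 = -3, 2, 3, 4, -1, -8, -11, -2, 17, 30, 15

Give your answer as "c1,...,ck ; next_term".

  a_3 = 1·3 + -1·2 + -1·-3 = 4
  a_4 = 1·4 + -1·3 + -1·2 = -1
  a_5 = 1·-1 + -1·4 + -1·3 = -8
  a_6 = 1·-8 + -1·-1 + -1·4 = -11
  a_7 = 1·-11 + -1·-8 + -1·-1 = -2
  a_8 = 1·-2 + -1·-11 + -1·-8 = 17
  a_9 = 1·17 + -1·-2 + -1·-11 = 30
  a_10 = 1·30 + -1·17 + -1·-2 = 15
  a_11 = 1·15 + -1·30 + -1·17 = -32

1,-1,-1 ; -32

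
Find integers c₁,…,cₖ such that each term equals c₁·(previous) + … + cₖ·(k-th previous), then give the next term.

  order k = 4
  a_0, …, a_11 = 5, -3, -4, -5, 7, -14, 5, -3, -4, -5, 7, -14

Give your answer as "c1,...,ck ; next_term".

  a_4 = -1·-5 + 0·-4 + 1·-3 + 1·5 = 7
  a_5 = -1·7 + 0·-5 + 1·-4 + 1·-3 = -14
  a_6 = -1·-14 + 0·7 + 1·-5 + 1·-4 = 5
  a_7 = -1·5 + 0·-14 + 1·7 + 1·-5 = -3
  a_8 = -1·-3 + 0·5 + 1·-14 + 1·7 = -4
  a_9 = -1·-4 + 0·-3 + 1·5 + 1·-14 = -5
  a_10 = -1·-5 + 0·-4 + 1·-3 + 1·5 = 7
  a_11 = -1·7 + 0·-5 + 1·-4 + 1·-3 = -14
  a_12 = -1·-14 + 0·7 + 1·-5 + 1·-4 = 5

-1,0,1,1 ; 5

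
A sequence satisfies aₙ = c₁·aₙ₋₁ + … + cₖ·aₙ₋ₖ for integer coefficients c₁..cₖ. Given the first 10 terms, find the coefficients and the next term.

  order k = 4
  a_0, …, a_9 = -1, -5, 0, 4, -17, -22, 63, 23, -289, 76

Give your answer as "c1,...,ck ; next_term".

0,-3,3,2 ; 1062

  a_4 = 0·4 + -3·0 + 3·-5 + 2·-1 = -17
  a_5 = 0·-17 + -3·4 + 3·0 + 2·-5 = -22
  a_6 = 0·-22 + -3·-17 + 3·4 + 2·0 = 63
  a_7 = 0·63 + -3·-22 + 3·-17 + 2·4 = 23
  a_8 = 0·23 + -3·63 + 3·-22 + 2·-17 = -289
  a_9 = 0·-289 + -3·23 + 3·63 + 2·-22 = 76
  a_10 = 0·76 + -3·-289 + 3·23 + 2·63 = 1062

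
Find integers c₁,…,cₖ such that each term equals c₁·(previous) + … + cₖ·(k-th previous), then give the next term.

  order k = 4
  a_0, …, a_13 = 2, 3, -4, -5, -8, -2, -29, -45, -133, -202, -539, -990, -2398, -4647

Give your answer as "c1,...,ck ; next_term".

1,2,-1,4 ; -10609

  a_4 = 1·-5 + 2·-4 + -1·3 + 4·2 = -8
  a_5 = 1·-8 + 2·-5 + -1·-4 + 4·3 = -2
  a_6 = 1·-2 + 2·-8 + -1·-5 + 4·-4 = -29
  a_7 = 1·-29 + 2·-2 + -1·-8 + 4·-5 = -45
  a_8 = 1·-45 + 2·-29 + -1·-2 + 4·-8 = -133
  a_9 = 1·-133 + 2·-45 + -1·-29 + 4·-2 = -202
  a_10 = 1·-202 + 2·-133 + -1·-45 + 4·-29 = -539
  a_11 = 1·-539 + 2·-202 + -1·-133 + 4·-45 = -990
  a_12 = 1·-990 + 2·-539 + -1·-202 + 4·-133 = -2398
  a_13 = 1·-2398 + 2·-990 + -1·-539 + 4·-202 = -4647
  a_14 = 1·-4647 + 2·-2398 + -1·-990 + 4·-539 = -10609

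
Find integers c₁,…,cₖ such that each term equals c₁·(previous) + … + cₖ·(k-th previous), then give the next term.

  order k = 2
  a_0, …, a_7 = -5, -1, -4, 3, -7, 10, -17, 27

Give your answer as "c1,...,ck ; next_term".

  a_2 = -1·-1 + 1·-5 = -4
  a_3 = -1·-4 + 1·-1 = 3
  a_4 = -1·3 + 1·-4 = -7
  a_5 = -1·-7 + 1·3 = 10
  a_6 = -1·10 + 1·-7 = -17
  a_7 = -1·-17 + 1·10 = 27
  a_8 = -1·27 + 1·-17 = -44

-1,1 ; -44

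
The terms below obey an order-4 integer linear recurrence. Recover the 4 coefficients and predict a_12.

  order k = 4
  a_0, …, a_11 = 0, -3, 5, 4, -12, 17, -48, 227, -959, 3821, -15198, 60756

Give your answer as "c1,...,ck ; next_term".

-4,-1,-3,4 ; -243125

  a_4 = -4·4 + -1·5 + -3·-3 + 4·0 = -12
  a_5 = -4·-12 + -1·4 + -3·5 + 4·-3 = 17
  a_6 = -4·17 + -1·-12 + -3·4 + 4·5 = -48
  a_7 = -4·-48 + -1·17 + -3·-12 + 4·4 = 227
  a_8 = -4·227 + -1·-48 + -3·17 + 4·-12 = -959
  a_9 = -4·-959 + -1·227 + -3·-48 + 4·17 = 3821
  a_10 = -4·3821 + -1·-959 + -3·227 + 4·-48 = -15198
  a_11 = -4·-15198 + -1·3821 + -3·-959 + 4·227 = 60756
  a_12 = -4·60756 + -1·-15198 + -3·3821 + 4·-959 = -243125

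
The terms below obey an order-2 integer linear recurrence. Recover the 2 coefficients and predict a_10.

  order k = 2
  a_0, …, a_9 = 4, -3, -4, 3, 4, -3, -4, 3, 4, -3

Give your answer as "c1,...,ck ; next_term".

0,-1 ; -4

  a_2 = 0·-3 + -1·4 = -4
  a_3 = 0·-4 + -1·-3 = 3
  a_4 = 0·3 + -1·-4 = 4
  a_5 = 0·4 + -1·3 = -3
  a_6 = 0·-3 + -1·4 = -4
  a_7 = 0·-4 + -1·-3 = 3
  a_8 = 0·3 + -1·-4 = 4
  a_9 = 0·4 + -1·3 = -3
  a_10 = 0·-3 + -1·4 = -4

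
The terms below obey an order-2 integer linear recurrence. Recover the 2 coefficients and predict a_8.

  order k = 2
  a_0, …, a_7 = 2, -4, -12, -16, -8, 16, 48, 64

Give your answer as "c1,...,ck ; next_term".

  a_2 = 2·-4 + -2·2 = -12
  a_3 = 2·-12 + -2·-4 = -16
  a_4 = 2·-16 + -2·-12 = -8
  a_5 = 2·-8 + -2·-16 = 16
  a_6 = 2·16 + -2·-8 = 48
  a_7 = 2·48 + -2·16 = 64
  a_8 = 2·64 + -2·48 = 32

2,-2 ; 32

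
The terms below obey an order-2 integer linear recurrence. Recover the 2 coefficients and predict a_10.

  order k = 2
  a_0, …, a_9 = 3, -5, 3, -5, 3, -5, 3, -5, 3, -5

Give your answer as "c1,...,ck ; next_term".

  a_2 = 0·-5 + 1·3 = 3
  a_3 = 0·3 + 1·-5 = -5
  a_4 = 0·-5 + 1·3 = 3
  a_5 = 0·3 + 1·-5 = -5
  a_6 = 0·-5 + 1·3 = 3
  a_7 = 0·3 + 1·-5 = -5
  a_8 = 0·-5 + 1·3 = 3
  a_9 = 0·3 + 1·-5 = -5
  a_10 = 0·-5 + 1·3 = 3

0,1 ; 3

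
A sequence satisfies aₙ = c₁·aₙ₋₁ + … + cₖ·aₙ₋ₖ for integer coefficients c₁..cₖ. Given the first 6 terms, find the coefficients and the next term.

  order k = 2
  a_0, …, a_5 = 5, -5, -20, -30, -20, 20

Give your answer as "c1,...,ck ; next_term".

  a_2 = 2·-5 + -2·5 = -20
  a_3 = 2·-20 + -2·-5 = -30
  a_4 = 2·-30 + -2·-20 = -20
  a_5 = 2·-20 + -2·-30 = 20
  a_6 = 2·20 + -2·-20 = 80

2,-2 ; 80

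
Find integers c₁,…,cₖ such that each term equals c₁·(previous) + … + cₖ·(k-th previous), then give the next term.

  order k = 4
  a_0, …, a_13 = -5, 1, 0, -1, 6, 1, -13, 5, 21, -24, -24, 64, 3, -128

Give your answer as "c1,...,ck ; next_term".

  a_4 = 0·-1 + -2·0 + 1·1 + -1·-5 = 6
  a_5 = 0·6 + -2·-1 + 1·0 + -1·1 = 1
  a_6 = 0·1 + -2·6 + 1·-1 + -1·0 = -13
  a_7 = 0·-13 + -2·1 + 1·6 + -1·-1 = 5
  a_8 = 0·5 + -2·-13 + 1·1 + -1·6 = 21
  a_9 = 0·21 + -2·5 + 1·-13 + -1·1 = -24
  a_10 = 0·-24 + -2·21 + 1·5 + -1·-13 = -24
  a_11 = 0·-24 + -2·-24 + 1·21 + -1·5 = 64
  a_12 = 0·64 + -2·-24 + 1·-24 + -1·21 = 3
  a_13 = 0·3 + -2·64 + 1·-24 + -1·-24 = -128
  a_14 = 0·-128 + -2·3 + 1·64 + -1·-24 = 82

0,-2,1,-1 ; 82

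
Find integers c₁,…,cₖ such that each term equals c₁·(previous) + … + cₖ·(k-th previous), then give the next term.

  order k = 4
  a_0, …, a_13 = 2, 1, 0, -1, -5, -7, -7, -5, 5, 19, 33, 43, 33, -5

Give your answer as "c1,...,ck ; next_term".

  a_4 = 1·-1 + 0·0 + 0·1 + -2·2 = -5
  a_5 = 1·-5 + 0·-1 + 0·0 + -2·1 = -7
  a_6 = 1·-7 + 0·-5 + 0·-1 + -2·0 = -7
  a_7 = 1·-7 + 0·-7 + 0·-5 + -2·-1 = -5
  a_8 = 1·-5 + 0·-7 + 0·-7 + -2·-5 = 5
  a_9 = 1·5 + 0·-5 + 0·-7 + -2·-7 = 19
  a_10 = 1·19 + 0·5 + 0·-5 + -2·-7 = 33
  a_11 = 1·33 + 0·19 + 0·5 + -2·-5 = 43
  a_12 = 1·43 + 0·33 + 0·19 + -2·5 = 33
  a_13 = 1·33 + 0·43 + 0·33 + -2·19 = -5
  a_14 = 1·-5 + 0·33 + 0·43 + -2·33 = -71

1,0,0,-2 ; -71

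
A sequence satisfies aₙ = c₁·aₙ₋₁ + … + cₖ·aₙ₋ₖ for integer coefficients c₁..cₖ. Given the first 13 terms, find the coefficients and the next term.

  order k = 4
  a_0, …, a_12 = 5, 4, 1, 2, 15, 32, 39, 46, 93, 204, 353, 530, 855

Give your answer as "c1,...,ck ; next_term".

2,-2,2,1 ; 1560

  a_4 = 2·2 + -2·1 + 2·4 + 1·5 = 15
  a_5 = 2·15 + -2·2 + 2·1 + 1·4 = 32
  a_6 = 2·32 + -2·15 + 2·2 + 1·1 = 39
  a_7 = 2·39 + -2·32 + 2·15 + 1·2 = 46
  a_8 = 2·46 + -2·39 + 2·32 + 1·15 = 93
  a_9 = 2·93 + -2·46 + 2·39 + 1·32 = 204
  a_10 = 2·204 + -2·93 + 2·46 + 1·39 = 353
  a_11 = 2·353 + -2·204 + 2·93 + 1·46 = 530
  a_12 = 2·530 + -2·353 + 2·204 + 1·93 = 855
  a_13 = 2·855 + -2·530 + 2·353 + 1·204 = 1560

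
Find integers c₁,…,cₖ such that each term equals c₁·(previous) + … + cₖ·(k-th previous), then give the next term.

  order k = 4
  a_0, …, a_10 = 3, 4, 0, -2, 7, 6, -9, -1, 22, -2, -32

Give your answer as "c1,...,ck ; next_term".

  a_4 = 0·-2 + -1·0 + 1·4 + 1·3 = 7
  a_5 = 0·7 + -1·-2 + 1·0 + 1·4 = 6
  a_6 = 0·6 + -1·7 + 1·-2 + 1·0 = -9
  a_7 = 0·-9 + -1·6 + 1·7 + 1·-2 = -1
  a_8 = 0·-1 + -1·-9 + 1·6 + 1·7 = 22
  a_9 = 0·22 + -1·-1 + 1·-9 + 1·6 = -2
  a_10 = 0·-2 + -1·22 + 1·-1 + 1·-9 = -32
  a_11 = 0·-32 + -1·-2 + 1·22 + 1·-1 = 23

0,-1,1,1 ; 23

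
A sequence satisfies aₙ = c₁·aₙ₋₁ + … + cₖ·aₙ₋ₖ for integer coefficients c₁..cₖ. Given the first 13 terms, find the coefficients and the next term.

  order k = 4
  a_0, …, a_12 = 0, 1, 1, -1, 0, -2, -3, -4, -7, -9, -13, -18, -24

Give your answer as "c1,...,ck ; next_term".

  a_4 = 1·-1 + 1·1 + 0·1 + -1·0 = 0
  a_5 = 1·0 + 1·-1 + 0·1 + -1·1 = -2
  a_6 = 1·-2 + 1·0 + 0·-1 + -1·1 = -3
  a_7 = 1·-3 + 1·-2 + 0·0 + -1·-1 = -4
  a_8 = 1·-4 + 1·-3 + 0·-2 + -1·0 = -7
  a_9 = 1·-7 + 1·-4 + 0·-3 + -1·-2 = -9
  a_10 = 1·-9 + 1·-7 + 0·-4 + -1·-3 = -13
  a_11 = 1·-13 + 1·-9 + 0·-7 + -1·-4 = -18
  a_12 = 1·-18 + 1·-13 + 0·-9 + -1·-7 = -24
  a_13 = 1·-24 + 1·-18 + 0·-13 + -1·-9 = -33

1,1,0,-1 ; -33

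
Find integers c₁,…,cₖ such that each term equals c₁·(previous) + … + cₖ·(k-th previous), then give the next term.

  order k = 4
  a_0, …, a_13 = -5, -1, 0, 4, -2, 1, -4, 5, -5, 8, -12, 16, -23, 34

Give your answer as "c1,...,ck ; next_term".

-2,-1,-1,-1 ; -49

  a_4 = -2·4 + -1·0 + -1·-1 + -1·-5 = -2
  a_5 = -2·-2 + -1·4 + -1·0 + -1·-1 = 1
  a_6 = -2·1 + -1·-2 + -1·4 + -1·0 = -4
  a_7 = -2·-4 + -1·1 + -1·-2 + -1·4 = 5
  a_8 = -2·5 + -1·-4 + -1·1 + -1·-2 = -5
  a_9 = -2·-5 + -1·5 + -1·-4 + -1·1 = 8
  a_10 = -2·8 + -1·-5 + -1·5 + -1·-4 = -12
  a_11 = -2·-12 + -1·8 + -1·-5 + -1·5 = 16
  a_12 = -2·16 + -1·-12 + -1·8 + -1·-5 = -23
  a_13 = -2·-23 + -1·16 + -1·-12 + -1·8 = 34
  a_14 = -2·34 + -1·-23 + -1·16 + -1·-12 = -49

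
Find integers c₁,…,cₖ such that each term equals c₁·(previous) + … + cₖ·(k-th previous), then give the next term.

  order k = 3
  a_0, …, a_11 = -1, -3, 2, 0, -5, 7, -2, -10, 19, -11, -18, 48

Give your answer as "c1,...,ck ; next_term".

-1,-1,1 ; -41

  a_3 = -1·2 + -1·-3 + 1·-1 = 0
  a_4 = -1·0 + -1·2 + 1·-3 = -5
  a_5 = -1·-5 + -1·0 + 1·2 = 7
  a_6 = -1·7 + -1·-5 + 1·0 = -2
  a_7 = -1·-2 + -1·7 + 1·-5 = -10
  a_8 = -1·-10 + -1·-2 + 1·7 = 19
  a_9 = -1·19 + -1·-10 + 1·-2 = -11
  a_10 = -1·-11 + -1·19 + 1·-10 = -18
  a_11 = -1·-18 + -1·-11 + 1·19 = 48
  a_12 = -1·48 + -1·-18 + 1·-11 = -41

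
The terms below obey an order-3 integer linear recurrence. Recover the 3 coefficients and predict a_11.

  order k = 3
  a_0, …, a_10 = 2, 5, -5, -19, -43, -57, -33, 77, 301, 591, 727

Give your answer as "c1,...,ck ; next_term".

  a_3 = 2·-5 + -1·5 + -2·2 = -19
  a_4 = 2·-19 + -1·-5 + -2·5 = -43
  a_5 = 2·-43 + -1·-19 + -2·-5 = -57
  a_6 = 2·-57 + -1·-43 + -2·-19 = -33
  a_7 = 2·-33 + -1·-57 + -2·-43 = 77
  a_8 = 2·77 + -1·-33 + -2·-57 = 301
  a_9 = 2·301 + -1·77 + -2·-33 = 591
  a_10 = 2·591 + -1·301 + -2·77 = 727
  a_11 = 2·727 + -1·591 + -2·301 = 261

2,-1,-2 ; 261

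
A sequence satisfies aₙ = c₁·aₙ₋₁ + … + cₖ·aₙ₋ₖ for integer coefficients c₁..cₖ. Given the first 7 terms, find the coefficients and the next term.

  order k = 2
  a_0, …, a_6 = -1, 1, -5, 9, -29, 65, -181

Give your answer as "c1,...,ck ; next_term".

-1,4 ; 441

  a_2 = -1·1 + 4·-1 = -5
  a_3 = -1·-5 + 4·1 = 9
  a_4 = -1·9 + 4·-5 = -29
  a_5 = -1·-29 + 4·9 = 65
  a_6 = -1·65 + 4·-29 = -181
  a_7 = -1·-181 + 4·65 = 441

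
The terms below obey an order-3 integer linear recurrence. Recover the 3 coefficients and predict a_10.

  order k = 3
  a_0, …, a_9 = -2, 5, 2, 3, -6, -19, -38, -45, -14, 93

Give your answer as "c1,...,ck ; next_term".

2,-1,-2 ; 290

  a_3 = 2·2 + -1·5 + -2·-2 = 3
  a_4 = 2·3 + -1·2 + -2·5 = -6
  a_5 = 2·-6 + -1·3 + -2·2 = -19
  a_6 = 2·-19 + -1·-6 + -2·3 = -38
  a_7 = 2·-38 + -1·-19 + -2·-6 = -45
  a_8 = 2·-45 + -1·-38 + -2·-19 = -14
  a_9 = 2·-14 + -1·-45 + -2·-38 = 93
  a_10 = 2·93 + -1·-14 + -2·-45 = 290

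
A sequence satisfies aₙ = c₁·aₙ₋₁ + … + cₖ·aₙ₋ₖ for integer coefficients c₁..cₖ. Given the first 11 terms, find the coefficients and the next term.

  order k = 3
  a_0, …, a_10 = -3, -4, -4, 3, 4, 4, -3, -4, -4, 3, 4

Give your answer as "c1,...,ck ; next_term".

  a_3 = 0·-4 + 0·-4 + -1·-3 = 3
  a_4 = 0·3 + 0·-4 + -1·-4 = 4
  a_5 = 0·4 + 0·3 + -1·-4 = 4
  a_6 = 0·4 + 0·4 + -1·3 = -3
  a_7 = 0·-3 + 0·4 + -1·4 = -4
  a_8 = 0·-4 + 0·-3 + -1·4 = -4
  a_9 = 0·-4 + 0·-4 + -1·-3 = 3
  a_10 = 0·3 + 0·-4 + -1·-4 = 4
  a_11 = 0·4 + 0·3 + -1·-4 = 4

0,0,-1 ; 4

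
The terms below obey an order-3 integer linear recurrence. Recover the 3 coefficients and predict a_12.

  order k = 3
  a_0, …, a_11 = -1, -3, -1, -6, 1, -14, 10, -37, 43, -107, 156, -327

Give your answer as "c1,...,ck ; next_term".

  a_3 = -1·-1 + 2·-3 + 1·-1 = -6
  a_4 = -1·-6 + 2·-1 + 1·-3 = 1
  a_5 = -1·1 + 2·-6 + 1·-1 = -14
  a_6 = -1·-14 + 2·1 + 1·-6 = 10
  a_7 = -1·10 + 2·-14 + 1·1 = -37
  a_8 = -1·-37 + 2·10 + 1·-14 = 43
  a_9 = -1·43 + 2·-37 + 1·10 = -107
  a_10 = -1·-107 + 2·43 + 1·-37 = 156
  a_11 = -1·156 + 2·-107 + 1·43 = -327
  a_12 = -1·-327 + 2·156 + 1·-107 = 532

-1,2,1 ; 532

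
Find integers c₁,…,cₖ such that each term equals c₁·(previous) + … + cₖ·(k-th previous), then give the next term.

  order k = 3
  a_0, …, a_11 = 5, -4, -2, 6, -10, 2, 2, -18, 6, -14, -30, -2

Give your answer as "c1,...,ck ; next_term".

0,1,2 ; -58

  a_3 = 0·-2 + 1·-4 + 2·5 = 6
  a_4 = 0·6 + 1·-2 + 2·-4 = -10
  a_5 = 0·-10 + 1·6 + 2·-2 = 2
  a_6 = 0·2 + 1·-10 + 2·6 = 2
  a_7 = 0·2 + 1·2 + 2·-10 = -18
  a_8 = 0·-18 + 1·2 + 2·2 = 6
  a_9 = 0·6 + 1·-18 + 2·2 = -14
  a_10 = 0·-14 + 1·6 + 2·-18 = -30
  a_11 = 0·-30 + 1·-14 + 2·6 = -2
  a_12 = 0·-2 + 1·-30 + 2·-14 = -58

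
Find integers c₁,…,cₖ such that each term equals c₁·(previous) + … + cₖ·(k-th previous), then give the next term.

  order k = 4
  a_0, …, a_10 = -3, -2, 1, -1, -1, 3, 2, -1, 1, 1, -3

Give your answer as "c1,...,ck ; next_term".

  a_4 = 1·-1 + -1·1 + 1·-2 + -1·-3 = -1
  a_5 = 1·-1 + -1·-1 + 1·1 + -1·-2 = 3
  a_6 = 1·3 + -1·-1 + 1·-1 + -1·1 = 2
  a_7 = 1·2 + -1·3 + 1·-1 + -1·-1 = -1
  a_8 = 1·-1 + -1·2 + 1·3 + -1·-1 = 1
  a_9 = 1·1 + -1·-1 + 1·2 + -1·3 = 1
  a_10 = 1·1 + -1·1 + 1·-1 + -1·2 = -3
  a_11 = 1·-3 + -1·1 + 1·1 + -1·-1 = -2

1,-1,1,-1 ; -2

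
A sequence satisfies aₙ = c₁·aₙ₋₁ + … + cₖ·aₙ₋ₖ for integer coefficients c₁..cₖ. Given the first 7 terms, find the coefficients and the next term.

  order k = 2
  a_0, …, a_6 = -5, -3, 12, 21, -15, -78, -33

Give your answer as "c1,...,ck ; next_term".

1,-3 ; 201

  a_2 = 1·-3 + -3·-5 = 12
  a_3 = 1·12 + -3·-3 = 21
  a_4 = 1·21 + -3·12 = -15
  a_5 = 1·-15 + -3·21 = -78
  a_6 = 1·-78 + -3·-15 = -33
  a_7 = 1·-33 + -3·-78 = 201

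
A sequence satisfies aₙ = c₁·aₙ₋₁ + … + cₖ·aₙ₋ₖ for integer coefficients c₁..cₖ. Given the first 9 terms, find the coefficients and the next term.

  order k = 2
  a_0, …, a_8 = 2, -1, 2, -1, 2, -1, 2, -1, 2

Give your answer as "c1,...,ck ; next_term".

  a_2 = 0·-1 + 1·2 = 2
  a_3 = 0·2 + 1·-1 = -1
  a_4 = 0·-1 + 1·2 = 2
  a_5 = 0·2 + 1·-1 = -1
  a_6 = 0·-1 + 1·2 = 2
  a_7 = 0·2 + 1·-1 = -1
  a_8 = 0·-1 + 1·2 = 2
  a_9 = 0·2 + 1·-1 = -1

0,1 ; -1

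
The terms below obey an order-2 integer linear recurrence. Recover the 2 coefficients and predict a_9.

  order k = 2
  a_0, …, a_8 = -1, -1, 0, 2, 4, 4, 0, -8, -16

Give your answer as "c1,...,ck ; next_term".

2,-2 ; -16

  a_2 = 2·-1 + -2·-1 = 0
  a_3 = 2·0 + -2·-1 = 2
  a_4 = 2·2 + -2·0 = 4
  a_5 = 2·4 + -2·2 = 4
  a_6 = 2·4 + -2·4 = 0
  a_7 = 2·0 + -2·4 = -8
  a_8 = 2·-8 + -2·0 = -16
  a_9 = 2·-16 + -2·-8 = -16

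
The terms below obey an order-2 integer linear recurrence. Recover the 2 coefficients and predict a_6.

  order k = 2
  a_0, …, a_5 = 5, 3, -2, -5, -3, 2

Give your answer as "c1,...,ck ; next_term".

  a_2 = 1·3 + -1·5 = -2
  a_3 = 1·-2 + -1·3 = -5
  a_4 = 1·-5 + -1·-2 = -3
  a_5 = 1·-3 + -1·-5 = 2
  a_6 = 1·2 + -1·-3 = 5

1,-1 ; 5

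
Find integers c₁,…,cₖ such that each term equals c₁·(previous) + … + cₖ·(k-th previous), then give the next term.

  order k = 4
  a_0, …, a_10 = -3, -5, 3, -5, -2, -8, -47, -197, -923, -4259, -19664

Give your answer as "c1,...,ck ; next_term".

4,3,0,-3 ; -90842

  a_4 = 4·-5 + 3·3 + 0·-5 + -3·-3 = -2
  a_5 = 4·-2 + 3·-5 + 0·3 + -3·-5 = -8
  a_6 = 4·-8 + 3·-2 + 0·-5 + -3·3 = -47
  a_7 = 4·-47 + 3·-8 + 0·-2 + -3·-5 = -197
  a_8 = 4·-197 + 3·-47 + 0·-8 + -3·-2 = -923
  a_9 = 4·-923 + 3·-197 + 0·-47 + -3·-8 = -4259
  a_10 = 4·-4259 + 3·-923 + 0·-197 + -3·-47 = -19664
  a_11 = 4·-19664 + 3·-4259 + 0·-923 + -3·-197 = -90842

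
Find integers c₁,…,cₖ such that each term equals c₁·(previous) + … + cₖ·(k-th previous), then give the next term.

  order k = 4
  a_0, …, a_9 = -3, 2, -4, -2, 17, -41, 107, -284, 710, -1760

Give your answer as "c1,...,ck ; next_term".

-3,-2,-3,-3 ; 4391

  a_4 = -3·-2 + -2·-4 + -3·2 + -3·-3 = 17
  a_5 = -3·17 + -2·-2 + -3·-4 + -3·2 = -41
  a_6 = -3·-41 + -2·17 + -3·-2 + -3·-4 = 107
  a_7 = -3·107 + -2·-41 + -3·17 + -3·-2 = -284
  a_8 = -3·-284 + -2·107 + -3·-41 + -3·17 = 710
  a_9 = -3·710 + -2·-284 + -3·107 + -3·-41 = -1760
  a_10 = -3·-1760 + -2·710 + -3·-284 + -3·107 = 4391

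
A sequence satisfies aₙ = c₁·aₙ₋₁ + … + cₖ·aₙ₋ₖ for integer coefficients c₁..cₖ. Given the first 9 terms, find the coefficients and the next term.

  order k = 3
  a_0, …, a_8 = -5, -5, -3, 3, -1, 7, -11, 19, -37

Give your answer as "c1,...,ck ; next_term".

  a_3 = -1·-3 + 1·-5 + -1·-5 = 3
  a_4 = -1·3 + 1·-3 + -1·-5 = -1
  a_5 = -1·-1 + 1·3 + -1·-3 = 7
  a_6 = -1·7 + 1·-1 + -1·3 = -11
  a_7 = -1·-11 + 1·7 + -1·-1 = 19
  a_8 = -1·19 + 1·-11 + -1·7 = -37
  a_9 = -1·-37 + 1·19 + -1·-11 = 67

-1,1,-1 ; 67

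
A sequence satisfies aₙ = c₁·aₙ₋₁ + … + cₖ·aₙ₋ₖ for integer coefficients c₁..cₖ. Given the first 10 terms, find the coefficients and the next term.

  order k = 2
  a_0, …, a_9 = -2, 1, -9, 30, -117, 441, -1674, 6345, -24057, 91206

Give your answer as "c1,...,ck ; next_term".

-3,3 ; -345789

  a_2 = -3·1 + 3·-2 = -9
  a_3 = -3·-9 + 3·1 = 30
  a_4 = -3·30 + 3·-9 = -117
  a_5 = -3·-117 + 3·30 = 441
  a_6 = -3·441 + 3·-117 = -1674
  a_7 = -3·-1674 + 3·441 = 6345
  a_8 = -3·6345 + 3·-1674 = -24057
  a_9 = -3·-24057 + 3·6345 = 91206
  a_10 = -3·91206 + 3·-24057 = -345789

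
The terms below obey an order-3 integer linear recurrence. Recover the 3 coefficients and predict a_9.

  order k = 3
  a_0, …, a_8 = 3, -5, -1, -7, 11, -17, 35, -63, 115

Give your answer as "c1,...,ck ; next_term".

-1,1,-1 ; -213

  a_3 = -1·-1 + 1·-5 + -1·3 = -7
  a_4 = -1·-7 + 1·-1 + -1·-5 = 11
  a_5 = -1·11 + 1·-7 + -1·-1 = -17
  a_6 = -1·-17 + 1·11 + -1·-7 = 35
  a_7 = -1·35 + 1·-17 + -1·11 = -63
  a_8 = -1·-63 + 1·35 + -1·-17 = 115
  a_9 = -1·115 + 1·-63 + -1·35 = -213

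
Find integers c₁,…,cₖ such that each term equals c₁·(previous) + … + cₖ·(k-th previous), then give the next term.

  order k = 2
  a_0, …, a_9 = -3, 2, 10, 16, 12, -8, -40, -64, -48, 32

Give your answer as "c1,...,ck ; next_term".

2,-2 ; 160

  a_2 = 2·2 + -2·-3 = 10
  a_3 = 2·10 + -2·2 = 16
  a_4 = 2·16 + -2·10 = 12
  a_5 = 2·12 + -2·16 = -8
  a_6 = 2·-8 + -2·12 = -40
  a_7 = 2·-40 + -2·-8 = -64
  a_8 = 2·-64 + -2·-40 = -48
  a_9 = 2·-48 + -2·-64 = 32
  a_10 = 2·32 + -2·-48 = 160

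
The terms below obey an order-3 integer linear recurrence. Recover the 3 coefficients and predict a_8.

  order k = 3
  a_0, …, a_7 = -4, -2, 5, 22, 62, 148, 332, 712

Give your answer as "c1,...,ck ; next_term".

  a_3 = 2·5 + 2·-2 + -4·-4 = 22
  a_4 = 2·22 + 2·5 + -4·-2 = 62
  a_5 = 2·62 + 2·22 + -4·5 = 148
  a_6 = 2·148 + 2·62 + -4·22 = 332
  a_7 = 2·332 + 2·148 + -4·62 = 712
  a_8 = 2·712 + 2·332 + -4·148 = 1496

2,2,-4 ; 1496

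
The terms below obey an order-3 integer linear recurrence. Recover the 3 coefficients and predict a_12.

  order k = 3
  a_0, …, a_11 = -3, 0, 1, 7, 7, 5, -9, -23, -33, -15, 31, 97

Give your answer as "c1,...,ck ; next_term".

1,0,-2 ; 127

  a_3 = 1·1 + 0·0 + -2·-3 = 7
  a_4 = 1·7 + 0·1 + -2·0 = 7
  a_5 = 1·7 + 0·7 + -2·1 = 5
  a_6 = 1·5 + 0·7 + -2·7 = -9
  a_7 = 1·-9 + 0·5 + -2·7 = -23
  a_8 = 1·-23 + 0·-9 + -2·5 = -33
  a_9 = 1·-33 + 0·-23 + -2·-9 = -15
  a_10 = 1·-15 + 0·-33 + -2·-23 = 31
  a_11 = 1·31 + 0·-15 + -2·-33 = 97
  a_12 = 1·97 + 0·31 + -2·-15 = 127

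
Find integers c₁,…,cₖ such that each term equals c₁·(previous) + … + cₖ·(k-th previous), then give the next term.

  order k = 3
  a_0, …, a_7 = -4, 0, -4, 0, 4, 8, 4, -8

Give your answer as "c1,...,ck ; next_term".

  a_3 = 1·-4 + -1·0 + -1·-4 = 0
  a_4 = 1·0 + -1·-4 + -1·0 = 4
  a_5 = 1·4 + -1·0 + -1·-4 = 8
  a_6 = 1·8 + -1·4 + -1·0 = 4
  a_7 = 1·4 + -1·8 + -1·4 = -8
  a_8 = 1·-8 + -1·4 + -1·8 = -20

1,-1,-1 ; -20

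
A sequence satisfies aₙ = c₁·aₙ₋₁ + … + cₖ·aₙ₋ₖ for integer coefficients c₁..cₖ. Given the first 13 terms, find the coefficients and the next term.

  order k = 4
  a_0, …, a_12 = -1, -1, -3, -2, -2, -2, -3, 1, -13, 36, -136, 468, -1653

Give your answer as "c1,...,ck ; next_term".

-3,2,1,1 ; 5795

  a_4 = -3·-2 + 2·-3 + 1·-1 + 1·-1 = -2
  a_5 = -3·-2 + 2·-2 + 1·-3 + 1·-1 = -2
  a_6 = -3·-2 + 2·-2 + 1·-2 + 1·-3 = -3
  a_7 = -3·-3 + 2·-2 + 1·-2 + 1·-2 = 1
  a_8 = -3·1 + 2·-3 + 1·-2 + 1·-2 = -13
  a_9 = -3·-13 + 2·1 + 1·-3 + 1·-2 = 36
  a_10 = -3·36 + 2·-13 + 1·1 + 1·-3 = -136
  a_11 = -3·-136 + 2·36 + 1·-13 + 1·1 = 468
  a_12 = -3·468 + 2·-136 + 1·36 + 1·-13 = -1653
  a_13 = -3·-1653 + 2·468 + 1·-136 + 1·36 = 5795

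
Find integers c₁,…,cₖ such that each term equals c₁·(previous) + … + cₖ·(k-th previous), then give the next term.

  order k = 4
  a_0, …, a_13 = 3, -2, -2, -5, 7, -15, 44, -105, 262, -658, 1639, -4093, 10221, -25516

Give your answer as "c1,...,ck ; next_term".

  a_4 = -2·-5 + 1·-2 + -1·-2 + -1·3 = 7
  a_5 = -2·7 + 1·-5 + -1·-2 + -1·-2 = -15
  a_6 = -2·-15 + 1·7 + -1·-5 + -1·-2 = 44
  a_7 = -2·44 + 1·-15 + -1·7 + -1·-5 = -105
  a_8 = -2·-105 + 1·44 + -1·-15 + -1·7 = 262
  a_9 = -2·262 + 1·-105 + -1·44 + -1·-15 = -658
  a_10 = -2·-658 + 1·262 + -1·-105 + -1·44 = 1639
  a_11 = -2·1639 + 1·-658 + -1·262 + -1·-105 = -4093
  a_12 = -2·-4093 + 1·1639 + -1·-658 + -1·262 = 10221
  a_13 = -2·10221 + 1·-4093 + -1·1639 + -1·-658 = -25516
  a_14 = -2·-25516 + 1·10221 + -1·-4093 + -1·1639 = 63707

-2,1,-1,-1 ; 63707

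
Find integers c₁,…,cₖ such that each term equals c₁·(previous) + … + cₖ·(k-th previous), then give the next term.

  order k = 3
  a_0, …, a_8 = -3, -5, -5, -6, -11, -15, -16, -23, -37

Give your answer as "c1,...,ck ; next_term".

1,-1,2 ; -46

  a_3 = 1·-5 + -1·-5 + 2·-3 = -6
  a_4 = 1·-6 + -1·-5 + 2·-5 = -11
  a_5 = 1·-11 + -1·-6 + 2·-5 = -15
  a_6 = 1·-15 + -1·-11 + 2·-6 = -16
  a_7 = 1·-16 + -1·-15 + 2·-11 = -23
  a_8 = 1·-23 + -1·-16 + 2·-15 = -37
  a_9 = 1·-37 + -1·-23 + 2·-16 = -46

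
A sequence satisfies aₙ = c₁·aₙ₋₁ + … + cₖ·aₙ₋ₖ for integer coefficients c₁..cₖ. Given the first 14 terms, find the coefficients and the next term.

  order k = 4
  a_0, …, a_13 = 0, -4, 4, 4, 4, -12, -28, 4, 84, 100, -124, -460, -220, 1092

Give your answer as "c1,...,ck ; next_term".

  a_4 = 0·4 + -2·4 + -3·-4 + -2·0 = 4
  a_5 = 0·4 + -2·4 + -3·4 + -2·-4 = -12
  a_6 = 0·-12 + -2·4 + -3·4 + -2·4 = -28
  a_7 = 0·-28 + -2·-12 + -3·4 + -2·4 = 4
  a_8 = 0·4 + -2·-28 + -3·-12 + -2·4 = 84
  a_9 = 0·84 + -2·4 + -3·-28 + -2·-12 = 100
  a_10 = 0·100 + -2·84 + -3·4 + -2·-28 = -124
  a_11 = 0·-124 + -2·100 + -3·84 + -2·4 = -460
  a_12 = 0·-460 + -2·-124 + -3·100 + -2·84 = -220
  a_13 = 0·-220 + -2·-460 + -3·-124 + -2·100 = 1092
  a_14 = 0·1092 + -2·-220 + -3·-460 + -2·-124 = 2068

0,-2,-3,-2 ; 2068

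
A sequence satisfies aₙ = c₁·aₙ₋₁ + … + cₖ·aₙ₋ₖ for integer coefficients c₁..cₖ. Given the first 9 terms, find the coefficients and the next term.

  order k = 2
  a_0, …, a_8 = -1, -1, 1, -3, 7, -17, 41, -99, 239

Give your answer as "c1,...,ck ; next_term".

  a_2 = -2·-1 + 1·-1 = 1
  a_3 = -2·1 + 1·-1 = -3
  a_4 = -2·-3 + 1·1 = 7
  a_5 = -2·7 + 1·-3 = -17
  a_6 = -2·-17 + 1·7 = 41
  a_7 = -2·41 + 1·-17 = -99
  a_8 = -2·-99 + 1·41 = 239
  a_9 = -2·239 + 1·-99 = -577

-2,1 ; -577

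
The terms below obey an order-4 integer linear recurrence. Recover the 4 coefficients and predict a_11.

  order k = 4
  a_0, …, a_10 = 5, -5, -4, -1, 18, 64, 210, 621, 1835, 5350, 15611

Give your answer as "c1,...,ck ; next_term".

3,1,-4,1 ; 45464

  a_4 = 3·-1 + 1·-4 + -4·-5 + 1·5 = 18
  a_5 = 3·18 + 1·-1 + -4·-4 + 1·-5 = 64
  a_6 = 3·64 + 1·18 + -4·-1 + 1·-4 = 210
  a_7 = 3·210 + 1·64 + -4·18 + 1·-1 = 621
  a_8 = 3·621 + 1·210 + -4·64 + 1·18 = 1835
  a_9 = 3·1835 + 1·621 + -4·210 + 1·64 = 5350
  a_10 = 3·5350 + 1·1835 + -4·621 + 1·210 = 15611
  a_11 = 3·15611 + 1·5350 + -4·1835 + 1·621 = 45464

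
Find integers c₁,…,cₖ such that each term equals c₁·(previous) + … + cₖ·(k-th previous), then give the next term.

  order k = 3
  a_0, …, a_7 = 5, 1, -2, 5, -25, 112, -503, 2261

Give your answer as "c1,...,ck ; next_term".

-4,2,-1 ; -10162

  a_3 = -4·-2 + 2·1 + -1·5 = 5
  a_4 = -4·5 + 2·-2 + -1·1 = -25
  a_5 = -4·-25 + 2·5 + -1·-2 = 112
  a_6 = -4·112 + 2·-25 + -1·5 = -503
  a_7 = -4·-503 + 2·112 + -1·-25 = 2261
  a_8 = -4·2261 + 2·-503 + -1·112 = -10162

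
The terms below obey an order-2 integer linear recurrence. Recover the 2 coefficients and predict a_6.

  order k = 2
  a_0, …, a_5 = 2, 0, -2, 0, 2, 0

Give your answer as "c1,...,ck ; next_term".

  a_2 = 0·0 + -1·2 = -2
  a_3 = 0·-2 + -1·0 = 0
  a_4 = 0·0 + -1·-2 = 2
  a_5 = 0·2 + -1·0 = 0
  a_6 = 0·0 + -1·2 = -2

0,-1 ; -2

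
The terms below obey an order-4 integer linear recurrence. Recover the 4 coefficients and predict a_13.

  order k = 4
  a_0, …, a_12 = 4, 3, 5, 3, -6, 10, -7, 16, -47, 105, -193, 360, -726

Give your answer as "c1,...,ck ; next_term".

-2,-1,-1,2 ; 1495

  a_4 = -2·3 + -1·5 + -1·3 + 2·4 = -6
  a_5 = -2·-6 + -1·3 + -1·5 + 2·3 = 10
  a_6 = -2·10 + -1·-6 + -1·3 + 2·5 = -7
  a_7 = -2·-7 + -1·10 + -1·-6 + 2·3 = 16
  a_8 = -2·16 + -1·-7 + -1·10 + 2·-6 = -47
  a_9 = -2·-47 + -1·16 + -1·-7 + 2·10 = 105
  a_10 = -2·105 + -1·-47 + -1·16 + 2·-7 = -193
  a_11 = -2·-193 + -1·105 + -1·-47 + 2·16 = 360
  a_12 = -2·360 + -1·-193 + -1·105 + 2·-47 = -726
  a_13 = -2·-726 + -1·360 + -1·-193 + 2·105 = 1495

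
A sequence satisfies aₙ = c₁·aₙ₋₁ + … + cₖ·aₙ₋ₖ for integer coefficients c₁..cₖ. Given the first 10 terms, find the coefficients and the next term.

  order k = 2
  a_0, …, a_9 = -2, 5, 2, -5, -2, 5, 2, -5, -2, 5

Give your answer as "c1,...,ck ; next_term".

  a_2 = 0·5 + -1·-2 = 2
  a_3 = 0·2 + -1·5 = -5
  a_4 = 0·-5 + -1·2 = -2
  a_5 = 0·-2 + -1·-5 = 5
  a_6 = 0·5 + -1·-2 = 2
  a_7 = 0·2 + -1·5 = -5
  a_8 = 0·-5 + -1·2 = -2
  a_9 = 0·-2 + -1·-5 = 5
  a_10 = 0·5 + -1·-2 = 2

0,-1 ; 2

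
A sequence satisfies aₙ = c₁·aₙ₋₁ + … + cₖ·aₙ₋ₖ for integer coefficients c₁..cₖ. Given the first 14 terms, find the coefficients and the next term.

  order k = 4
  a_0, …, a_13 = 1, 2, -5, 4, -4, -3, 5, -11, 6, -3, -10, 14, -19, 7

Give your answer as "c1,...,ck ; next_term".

0,1,1,-1 ; 5

  a_4 = 0·4 + 1·-5 + 1·2 + -1·1 = -4
  a_5 = 0·-4 + 1·4 + 1·-5 + -1·2 = -3
  a_6 = 0·-3 + 1·-4 + 1·4 + -1·-5 = 5
  a_7 = 0·5 + 1·-3 + 1·-4 + -1·4 = -11
  a_8 = 0·-11 + 1·5 + 1·-3 + -1·-4 = 6
  a_9 = 0·6 + 1·-11 + 1·5 + -1·-3 = -3
  a_10 = 0·-3 + 1·6 + 1·-11 + -1·5 = -10
  a_11 = 0·-10 + 1·-3 + 1·6 + -1·-11 = 14
  a_12 = 0·14 + 1·-10 + 1·-3 + -1·6 = -19
  a_13 = 0·-19 + 1·14 + 1·-10 + -1·-3 = 7
  a_14 = 0·7 + 1·-19 + 1·14 + -1·-10 = 5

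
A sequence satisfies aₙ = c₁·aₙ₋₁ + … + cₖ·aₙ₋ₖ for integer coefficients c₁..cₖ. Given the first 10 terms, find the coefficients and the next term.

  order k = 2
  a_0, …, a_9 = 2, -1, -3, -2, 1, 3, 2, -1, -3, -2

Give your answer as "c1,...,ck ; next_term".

1,-1 ; 1

  a_2 = 1·-1 + -1·2 = -3
  a_3 = 1·-3 + -1·-1 = -2
  a_4 = 1·-2 + -1·-3 = 1
  a_5 = 1·1 + -1·-2 = 3
  a_6 = 1·3 + -1·1 = 2
  a_7 = 1·2 + -1·3 = -1
  a_8 = 1·-1 + -1·2 = -3
  a_9 = 1·-3 + -1·-1 = -2
  a_10 = 1·-2 + -1·-3 = 1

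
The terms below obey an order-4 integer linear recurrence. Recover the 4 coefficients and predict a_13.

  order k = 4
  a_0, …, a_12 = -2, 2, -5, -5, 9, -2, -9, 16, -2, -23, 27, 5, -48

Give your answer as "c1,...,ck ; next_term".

  a_4 = 0·-5 + -1·-5 + 1·2 + -1·-2 = 9
  a_5 = 0·9 + -1·-5 + 1·-5 + -1·2 = -2
  a_6 = 0·-2 + -1·9 + 1·-5 + -1·-5 = -9
  a_7 = 0·-9 + -1·-2 + 1·9 + -1·-5 = 16
  a_8 = 0·16 + -1·-9 + 1·-2 + -1·9 = -2
  a_9 = 0·-2 + -1·16 + 1·-9 + -1·-2 = -23
  a_10 = 0·-23 + -1·-2 + 1·16 + -1·-9 = 27
  a_11 = 0·27 + -1·-23 + 1·-2 + -1·16 = 5
  a_12 = 0·5 + -1·27 + 1·-23 + -1·-2 = -48
  a_13 = 0·-48 + -1·5 + 1·27 + -1·-23 = 45

0,-1,1,-1 ; 45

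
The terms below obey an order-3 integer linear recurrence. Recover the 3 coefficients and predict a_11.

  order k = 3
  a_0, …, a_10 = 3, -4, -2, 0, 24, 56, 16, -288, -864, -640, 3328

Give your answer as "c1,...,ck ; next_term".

  a_3 = 2·-2 + -4·-4 + -4·3 = 0
  a_4 = 2·0 + -4·-2 + -4·-4 = 24
  a_5 = 2·24 + -4·0 + -4·-2 = 56
  a_6 = 2·56 + -4·24 + -4·0 = 16
  a_7 = 2·16 + -4·56 + -4·24 = -288
  a_8 = 2·-288 + -4·16 + -4·56 = -864
  a_9 = 2·-864 + -4·-288 + -4·16 = -640
  a_10 = 2·-640 + -4·-864 + -4·-288 = 3328
  a_11 = 2·3328 + -4·-640 + -4·-864 = 12672

2,-4,-4 ; 12672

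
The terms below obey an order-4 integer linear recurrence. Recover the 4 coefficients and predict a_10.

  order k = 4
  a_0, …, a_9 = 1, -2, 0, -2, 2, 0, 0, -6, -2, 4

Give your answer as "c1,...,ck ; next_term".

  a_4 = 1·-2 + -1·0 + -1·-2 + 2·1 = 2
  a_5 = 1·2 + -1·-2 + -1·0 + 2·-2 = 0
  a_6 = 1·0 + -1·2 + -1·-2 + 2·0 = 0
  a_7 = 1·0 + -1·0 + -1·2 + 2·-2 = -6
  a_8 = 1·-6 + -1·0 + -1·0 + 2·2 = -2
  a_9 = 1·-2 + -1·-6 + -1·0 + 2·0 = 4
  a_10 = 1·4 + -1·-2 + -1·-6 + 2·0 = 12

1,-1,-1,2 ; 12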